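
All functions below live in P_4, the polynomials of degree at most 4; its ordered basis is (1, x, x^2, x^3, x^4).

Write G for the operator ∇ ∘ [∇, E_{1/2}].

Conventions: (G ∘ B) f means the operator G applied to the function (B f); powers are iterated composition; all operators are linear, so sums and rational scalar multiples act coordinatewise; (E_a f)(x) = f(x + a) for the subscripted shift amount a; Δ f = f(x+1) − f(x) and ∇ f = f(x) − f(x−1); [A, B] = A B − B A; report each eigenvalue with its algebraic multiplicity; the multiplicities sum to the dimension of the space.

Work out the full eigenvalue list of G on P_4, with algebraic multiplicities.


image of 1: 0
image of x: 0
image of x^2: 0
image of x^3: 0
image of x^4: 0
the matrix is upper triangular; its diagonal is (0, 0, 0, 0, 0)
for a triangular matrix the eigenvalues are the diagonal entries, with algebraic multiplicity their repetition count

λ = 0 (multiplicity 5)


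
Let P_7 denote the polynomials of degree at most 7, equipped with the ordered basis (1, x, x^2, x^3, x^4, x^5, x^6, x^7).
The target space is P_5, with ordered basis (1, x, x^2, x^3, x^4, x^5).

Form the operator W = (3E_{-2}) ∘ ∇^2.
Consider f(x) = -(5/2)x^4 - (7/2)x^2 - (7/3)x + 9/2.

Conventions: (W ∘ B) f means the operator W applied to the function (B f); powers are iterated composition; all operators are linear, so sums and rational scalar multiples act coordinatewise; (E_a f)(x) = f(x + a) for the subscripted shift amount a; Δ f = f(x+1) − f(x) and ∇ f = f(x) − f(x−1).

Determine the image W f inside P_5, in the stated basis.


g(x) = -90x^2 + 540x - 846

∇ f = -10x^3 + 15x^2 - 17x + 11/3
∇ ∇ f = -30x^2 + 60x - 42
E_{-2} ∇^2 f = -30x^2 + 180x - 282
(3E_{-2}) ∇^2 f = -90x^2 + 540x - 846


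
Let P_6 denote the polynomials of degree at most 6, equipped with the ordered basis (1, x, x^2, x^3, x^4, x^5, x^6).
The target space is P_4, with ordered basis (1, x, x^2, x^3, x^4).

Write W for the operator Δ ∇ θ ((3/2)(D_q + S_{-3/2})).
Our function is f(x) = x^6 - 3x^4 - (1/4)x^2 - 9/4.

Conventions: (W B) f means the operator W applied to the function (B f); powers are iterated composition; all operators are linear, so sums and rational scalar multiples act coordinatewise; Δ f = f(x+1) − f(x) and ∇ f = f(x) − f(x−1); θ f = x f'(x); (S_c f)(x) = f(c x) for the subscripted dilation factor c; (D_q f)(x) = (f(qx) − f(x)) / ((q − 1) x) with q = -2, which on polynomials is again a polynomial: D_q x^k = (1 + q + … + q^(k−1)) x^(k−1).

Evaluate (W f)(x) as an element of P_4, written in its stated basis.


D_q f = -21x^5 + 15x^3 + (1/4)x
S_{-3/2} f = (729/64)x^6 - (243/16)x^4 - (9/16)x^2 - 9/4
(D_q + S_{-3/2}) f = (729/64)x^6 - 21x^5 - (243/16)x^4 + 15x^3 - (9/16)x^2 + (1/4)x - 9/4
((3/2)(D_q + S_{-3/2})) f = (2187/128)x^6 - (63/2)x^5 - (729/32)x^4 + (45/2)x^3 - (27/32)x^2 + (3/8)x - 27/8
θ ((3/2)(D_q + S_{-3/2})) f = (6561/64)x^6 - (315/2)x^5 - (729/8)x^4 + (135/2)x^3 - (27/16)x^2 + (3/8)x
∇ θ ((3/2)(D_q + S_{-3/2})) f = (19683/32)x^5 - (148815/64)x^4 + (52173/16)x^3 - (151263/64)x^2 + (26631/32)x - 6357/64
Δ ∇ θ ((3/2)(D_q + S_{-3/2})) f = (98415/32)x^4 - 3150x^3 + (63423/32)x^2 - 1170x + 621/32

the result is g(x) = (98415/32)x^4 - 3150x^3 + (63423/32)x^2 - 1170x + 621/32


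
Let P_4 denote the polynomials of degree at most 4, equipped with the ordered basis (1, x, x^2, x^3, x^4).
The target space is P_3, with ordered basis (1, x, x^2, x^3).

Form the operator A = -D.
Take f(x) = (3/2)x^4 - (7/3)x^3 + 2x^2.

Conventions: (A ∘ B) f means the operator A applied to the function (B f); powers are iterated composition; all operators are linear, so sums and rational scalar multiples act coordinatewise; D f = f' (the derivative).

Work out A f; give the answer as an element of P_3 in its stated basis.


D f = 6x^3 - 7x^2 + 4x
(-D) f = -6x^3 + 7x^2 - 4x

the image equals g(x) = -6x^3 + 7x^2 - 4x


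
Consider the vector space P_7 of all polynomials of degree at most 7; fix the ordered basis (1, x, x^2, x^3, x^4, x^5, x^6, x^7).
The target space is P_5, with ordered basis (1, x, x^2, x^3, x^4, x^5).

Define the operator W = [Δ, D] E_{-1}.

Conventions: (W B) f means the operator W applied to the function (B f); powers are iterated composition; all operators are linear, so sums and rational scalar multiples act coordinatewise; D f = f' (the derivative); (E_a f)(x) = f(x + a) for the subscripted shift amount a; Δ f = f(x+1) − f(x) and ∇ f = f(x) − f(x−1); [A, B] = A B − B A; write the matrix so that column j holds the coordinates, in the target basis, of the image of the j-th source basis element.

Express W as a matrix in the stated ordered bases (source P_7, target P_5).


the matrix is [[0, 0, 0, 0, 0, 0, 0, 0]; [0, 0, 0, 0, 0, 0, 0, 0]; [0, 0, 0, 0, 0, 0, 0, 0]; [0, 0, 0, 0, 0, 0, 0, 0]; [0, 0, 0, 0, 0, 0, 0, 0]; [0, 0, 0, 0, 0, 0, 0, 0]] (rows listed top to bottom)

image of 1: 0
image of x: 0
image of x^2: 0
image of x^3: 0
image of x^4: 0
image of x^5: 0
image of x^6: 0
image of x^7: 0
each image's coordinates form column j of the matrix


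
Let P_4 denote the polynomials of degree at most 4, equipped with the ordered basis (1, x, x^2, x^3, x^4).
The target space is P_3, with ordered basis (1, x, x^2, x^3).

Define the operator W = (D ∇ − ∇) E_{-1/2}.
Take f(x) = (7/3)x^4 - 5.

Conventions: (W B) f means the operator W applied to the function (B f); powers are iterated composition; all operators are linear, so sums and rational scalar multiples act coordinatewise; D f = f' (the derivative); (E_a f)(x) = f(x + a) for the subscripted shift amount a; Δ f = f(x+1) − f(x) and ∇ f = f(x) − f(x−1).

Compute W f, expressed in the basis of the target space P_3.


E_{-1/2} f = (7/3)x^4 - (14/3)x^3 + (7/2)x^2 - (7/6)x - 233/48
∇ E_{-1/2} f = (28/3)x^3 - 28x^2 + (91/3)x - 35/3
D ∇ E_{-1/2} f = 28x^2 - 56x + 91/3
∇ E_{-1/2} f = (28/3)x^3 - 28x^2 + (91/3)x - 35/3
(-∇) E_{-1/2} f = -(28/3)x^3 + 28x^2 - (91/3)x + 35/3
(D ∇ − ∇) E_{-1/2} f = -(28/3)x^3 + 56x^2 - (259/3)x + 42

g(x) = -(28/3)x^3 + 56x^2 - (259/3)x + 42


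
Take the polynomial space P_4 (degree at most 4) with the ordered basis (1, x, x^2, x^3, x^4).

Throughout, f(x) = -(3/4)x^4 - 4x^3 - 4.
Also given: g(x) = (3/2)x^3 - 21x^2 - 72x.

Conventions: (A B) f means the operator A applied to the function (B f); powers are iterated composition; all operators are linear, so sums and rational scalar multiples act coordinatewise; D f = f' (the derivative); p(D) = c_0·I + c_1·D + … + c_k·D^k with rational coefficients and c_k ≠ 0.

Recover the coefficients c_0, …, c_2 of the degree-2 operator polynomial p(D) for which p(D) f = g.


p(D) = -(1/2)·D + 3·D^2, i.e. c_0 = 0, c_1 = -1/2, c_2 = 3

D^0 f = -(3/4)x^4 - 4x^3 - 4
D^1 f = -3x^3 - 12x^2
D^2 f = -9x^2 - 24x
matching coefficients of g against c_0 f + c_1 Df + … from the top degree down determines the c_i
solution: c_0 = 0, c_1 = -1/2, c_2 = 3


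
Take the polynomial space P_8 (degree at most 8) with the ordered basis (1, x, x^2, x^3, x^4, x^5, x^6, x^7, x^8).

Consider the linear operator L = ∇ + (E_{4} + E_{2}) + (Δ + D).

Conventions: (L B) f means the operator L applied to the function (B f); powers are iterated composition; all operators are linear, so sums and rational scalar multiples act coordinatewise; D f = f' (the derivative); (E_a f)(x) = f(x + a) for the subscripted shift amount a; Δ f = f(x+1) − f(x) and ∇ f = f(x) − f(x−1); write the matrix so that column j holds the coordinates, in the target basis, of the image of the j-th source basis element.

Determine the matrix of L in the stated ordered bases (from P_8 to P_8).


the matrix is [[2, 9, 20, 74, 272, 1058, 4160, 16514, 65792]; [0, 2, 18, 60, 296, 1360, 6348, 29120, 132112]; [0, 0, 2, 27, 120, 740, 4080, 22218, 116480]; [0, 0, 0, 2, 36, 200, 1480, 9520, 59248]; [0, 0, 0, 0, 2, 45, 300, 2590, 19040]; [0, 0, 0, 0, 0, 2, 54, 420, 4144]; [0, 0, 0, 0, 0, 0, 2, 63, 560]; [0, 0, 0, 0, 0, 0, 0, 2, 72]; [0, 0, 0, 0, 0, 0, 0, 0, 2]] (rows listed top to bottom)

image of 1: 2
image of x: 2x + 9
image of x^2: 2x^2 + 18x + 20
image of x^3: 2x^3 + 27x^2 + 60x + 74
image of x^4: 2x^4 + 36x^3 + 120x^2 + 296x + 272
image of x^5: 2x^5 + 45x^4 + 200x^3 + 740x^2 + 1360x + 1058
image of x^6: 2x^6 + 54x^5 + 300x^4 + 1480x^3 + 4080x^2 + 6348x + 4160
image of x^7: 2x^7 + 63x^6 + 420x^5 + 2590x^4 + 9520x^3 + 22218x^2 + 29120x + 16514
image of x^8: 2x^8 + 72x^7 + 560x^6 + 4144x^5 + 19040x^4 + 59248x^3 + 116480x^2 + 132112x + 65792
each image's coordinates form column j of the matrix


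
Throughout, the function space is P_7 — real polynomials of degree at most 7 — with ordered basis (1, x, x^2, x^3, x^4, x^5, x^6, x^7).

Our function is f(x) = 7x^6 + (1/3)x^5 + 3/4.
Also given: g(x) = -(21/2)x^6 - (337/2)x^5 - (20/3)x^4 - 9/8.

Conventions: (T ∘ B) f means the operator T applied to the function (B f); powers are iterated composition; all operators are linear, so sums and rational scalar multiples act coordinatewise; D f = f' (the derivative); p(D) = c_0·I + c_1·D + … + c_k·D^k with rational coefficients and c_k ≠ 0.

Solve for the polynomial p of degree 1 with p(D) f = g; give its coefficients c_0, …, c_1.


D^0 f = 7x^6 + (1/3)x^5 + 3/4
D^1 f = 42x^5 + (5/3)x^4
matching coefficients of g against c_0 f + c_1 Df + … from the top degree down determines the c_i
solution: c_0 = -3/2, c_1 = -4

c_0 = -3/2, c_1 = -4


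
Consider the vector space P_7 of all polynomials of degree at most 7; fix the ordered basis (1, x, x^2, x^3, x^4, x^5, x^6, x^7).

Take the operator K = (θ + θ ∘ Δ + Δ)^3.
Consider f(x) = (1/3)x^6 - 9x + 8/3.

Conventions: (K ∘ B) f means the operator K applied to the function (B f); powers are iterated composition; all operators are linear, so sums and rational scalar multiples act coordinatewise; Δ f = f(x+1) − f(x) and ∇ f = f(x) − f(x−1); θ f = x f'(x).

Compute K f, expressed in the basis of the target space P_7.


θ f = 2x^6 - 9x
Δ f = 2x^5 + 5x^4 + (20/3)x^3 + 5x^2 + 2x - 26/3
θ Δ f = 10x^5 + 20x^4 + 20x^3 + 10x^2 + 2x
Δ f = 2x^5 + 5x^4 + (20/3)x^3 + 5x^2 + 2x - 26/3
(θ + θ ∘ Δ + Δ) f = 2x^6 + 12x^5 + 25x^4 + (80/3)x^3 + 15x^2 - 5x - 26/3
θ (θ + θ ∘ Δ + Δ) f = 12x^6 + 60x^5 + 100x^4 + 80x^3 + 30x^2 - 5x
Δ (θ + θ ∘ Δ + Δ) f = 12x^5 + 90x^4 + 260x^3 + 380x^2 + 282x + 227/3
θ Δ (θ + θ ∘ Δ + Δ) f = 60x^5 + 360x^4 + 780x^3 + 760x^2 + 282x
Δ (θ + θ ∘ Δ + Δ) f = 12x^5 + 90x^4 + 260x^3 + 380x^2 + 282x + 227/3
(θ + θ ∘ Δ + Δ) (θ + θ ∘ Δ + Δ) f = 12x^6 + 132x^5 + 550x^4 + 1120x^3 + 1170x^2 + 559x + 227/3
θ (θ + θ ∘ Δ + Δ) (θ + θ ∘ Δ + Δ) f = 72x^6 + 660x^5 + 2200x^4 + 3360x^3 + 2340x^2 + 559x
Δ (θ + θ ∘ Δ + Δ) (θ + θ ∘ Δ + Δ) f = 72x^5 + 840x^4 + 3760x^3 + 8160x^2 + 8632x + 3543
θ Δ (θ + θ ∘ Δ + Δ) (θ + θ ∘ Δ + Δ) f = 360x^5 + 3360x^4 + 11280x^3 + 16320x^2 + 8632x
Δ (θ + θ ∘ Δ + Δ) (θ + θ ∘ Δ + Δ) f = 72x^5 + 840x^4 + 3760x^3 + 8160x^2 + 8632x + 3543
(θ + θ ∘ Δ + Δ) (θ + θ ∘ Δ + Δ) (θ + θ ∘ Δ + Δ) f = 72x^6 + 1092x^5 + 6400x^4 + 18400x^3 + 26820x^2 + 17823x + 3543

the image equals g(x) = 72x^6 + 1092x^5 + 6400x^4 + 18400x^3 + 26820x^2 + 17823x + 3543


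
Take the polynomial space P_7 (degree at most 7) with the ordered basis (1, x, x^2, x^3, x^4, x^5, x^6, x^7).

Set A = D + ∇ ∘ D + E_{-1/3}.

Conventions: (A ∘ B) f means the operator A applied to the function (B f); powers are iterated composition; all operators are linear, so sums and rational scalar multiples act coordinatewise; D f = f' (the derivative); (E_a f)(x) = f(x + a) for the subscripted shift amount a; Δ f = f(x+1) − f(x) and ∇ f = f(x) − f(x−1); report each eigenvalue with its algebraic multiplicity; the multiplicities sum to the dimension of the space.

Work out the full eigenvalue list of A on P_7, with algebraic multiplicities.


image of 1: 1
image of x: x + 2/3
image of x^2: x^2 + (4/3)x + 19/9
image of x^3: x^3 + 2x^2 + (19/3)x - 82/27
image of x^4: x^4 + (8/3)x^3 + (38/3)x^2 - (328/27)x + 325/81
image of x^5: x^5 + (10/3)x^4 + (190/9)x^3 - (820/27)x^2 + (1625/81)x - 1216/243
image of x^6: x^6 + 4x^5 + (95/3)x^4 - (1640/27)x^3 + (1625/27)x^2 - (2432/81)x + 4375/729
image of x^7: x^7 + (14/3)x^6 + (133/3)x^5 - (2870/27)x^4 + (11375/81)x^3 - (8512/81)x^2 + (30625/729)x - 15310/2187
the matrix is upper triangular; its diagonal is (1, 1, 1, 1, 1, 1, 1, 1)
for a triangular matrix the eigenvalues are the diagonal entries, with algebraic multiplicity their repetition count

λ = 1 (multiplicity 8)


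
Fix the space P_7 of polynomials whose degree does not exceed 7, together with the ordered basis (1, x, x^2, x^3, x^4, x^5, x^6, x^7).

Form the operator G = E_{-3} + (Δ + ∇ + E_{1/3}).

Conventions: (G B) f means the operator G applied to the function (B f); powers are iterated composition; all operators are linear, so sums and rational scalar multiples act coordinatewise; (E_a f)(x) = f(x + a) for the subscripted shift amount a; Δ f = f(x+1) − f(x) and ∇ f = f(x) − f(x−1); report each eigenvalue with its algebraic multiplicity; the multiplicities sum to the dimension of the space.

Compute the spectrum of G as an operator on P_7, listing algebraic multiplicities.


λ = 2 (multiplicity 8)

image of 1: 2
image of x: 2x - 2/3
image of x^2: 2x^2 - (4/3)x + 82/9
image of x^3: 2x^3 - 2x^2 + (82/3)x - 674/27
image of x^4: 2x^4 - (8/3)x^3 + (164/3)x^2 - (2696/27)x + 6562/81
image of x^5: 2x^5 - (10/3)x^4 + (820/9)x^3 - (6740/27)x^2 + (32810/81)x - 58562/243
image of x^6: 2x^6 - 4x^5 + (410/3)x^4 - (13480/27)x^3 + (32810/27)x^2 - (117124/81)x + 531442/729
image of x^7: 2x^7 - (14/3)x^6 + (574/3)x^5 - (23590/27)x^4 + (229670/81)x^3 - (409934/81)x^2 + (3720094/729)x - 4778594/2187
the matrix is upper triangular; its diagonal is (2, 2, 2, 2, 2, 2, 2, 2)
for a triangular matrix the eigenvalues are the diagonal entries, with algebraic multiplicity their repetition count


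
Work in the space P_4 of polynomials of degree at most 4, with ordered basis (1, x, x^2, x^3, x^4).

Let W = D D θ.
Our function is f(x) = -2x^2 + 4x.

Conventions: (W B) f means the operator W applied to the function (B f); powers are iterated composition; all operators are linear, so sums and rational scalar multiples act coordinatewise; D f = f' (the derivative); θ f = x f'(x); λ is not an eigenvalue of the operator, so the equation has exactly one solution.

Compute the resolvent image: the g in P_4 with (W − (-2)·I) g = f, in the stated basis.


g(x) = -x^2 + 2x + 2

write g with unknown coordinates in the stated basis and equate coefficients in (W − (-2)·I) g = f
solving from the highest basis element down gives g = -x^2 + 2x + 2
check: W g = -4
so W g − (-2)·g = -2x^2 + 4x = f ✓


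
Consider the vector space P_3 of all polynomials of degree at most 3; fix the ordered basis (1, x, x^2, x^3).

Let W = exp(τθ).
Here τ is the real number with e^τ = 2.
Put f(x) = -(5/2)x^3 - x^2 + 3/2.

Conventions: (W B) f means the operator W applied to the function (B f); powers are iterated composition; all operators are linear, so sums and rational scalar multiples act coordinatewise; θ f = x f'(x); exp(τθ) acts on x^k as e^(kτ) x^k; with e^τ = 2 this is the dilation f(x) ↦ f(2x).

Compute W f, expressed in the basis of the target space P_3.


the image equals g(x) = -20x^3 - 4x^2 + 3/2

exp(τθ) x^k = e^(kτ) x^k; with e^τ = 2 this sends x^k to 2^k x^k
x^2 ↦ 4 x^2
x^3 ↦ 8 x^3
applying this coordinatewise to f: exp(τθ) f = -20x^3 - 4x^2 + 3/2


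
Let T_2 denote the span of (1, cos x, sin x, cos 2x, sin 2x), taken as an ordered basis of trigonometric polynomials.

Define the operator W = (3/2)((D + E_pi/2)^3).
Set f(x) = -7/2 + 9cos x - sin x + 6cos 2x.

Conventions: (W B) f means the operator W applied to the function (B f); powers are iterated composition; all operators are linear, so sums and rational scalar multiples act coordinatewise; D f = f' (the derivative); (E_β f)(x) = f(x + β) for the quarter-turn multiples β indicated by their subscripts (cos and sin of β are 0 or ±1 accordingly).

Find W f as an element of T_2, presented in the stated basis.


D f = -cos x - 9sin x - 12sin 2x
E_pi/2 f = -7/2 - cos x - 9sin x - 6cos 2x
(D + E_pi/2) f = -7/2 - 2cos x - 18sin x - 6cos 2x - 12sin 2x
D (D + E_pi/2) f = -18cos x + 2sin x - 24cos 2x + 12sin 2x
E_pi/2 (D + E_pi/2) f = -7/2 - 18cos x + 2sin x + 6cos 2x + 12sin 2x
(D + E_pi/2) (D + E_pi/2) f = -7/2 - 36cos x + 4sin x - 18cos 2x + 24sin 2x
D (D + E_pi/2) (D + E_pi/2) f = 4cos x + 36sin x + 48cos 2x + 36sin 2x
E_pi/2 (D + E_pi/2) (D + E_pi/2) f = -7/2 + 4cos x + 36sin x + 18cos 2x - 24sin 2x
(D + E_pi/2) (D + E_pi/2) (D + E_pi/2) f = -7/2 + 8cos x + 72sin x + 66cos 2x + 12sin 2x
((3/2)((D + E_pi/2)^3)) f = -21/4 + 12cos x + 108sin x + 99cos 2x + 18sin 2x

the image equals g(x) = -21/4 + 12cos x + 108sin x + 99cos 2x + 18sin 2x


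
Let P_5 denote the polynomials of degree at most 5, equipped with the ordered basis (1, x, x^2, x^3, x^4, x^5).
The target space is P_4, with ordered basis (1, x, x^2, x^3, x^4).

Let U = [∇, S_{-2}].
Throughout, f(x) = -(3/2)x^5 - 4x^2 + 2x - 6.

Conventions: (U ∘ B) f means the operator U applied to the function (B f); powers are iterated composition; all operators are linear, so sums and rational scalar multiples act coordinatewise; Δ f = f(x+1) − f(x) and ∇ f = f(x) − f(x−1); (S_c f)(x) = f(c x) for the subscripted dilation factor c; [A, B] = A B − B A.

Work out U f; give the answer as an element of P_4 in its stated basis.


S_{-2} f = 48x^5 - 16x^2 - 4x - 6
∇ S_{-2} f = 240x^4 - 480x^3 + 480x^2 - 272x + 60
∇ f = -(15/2)x^4 + 15x^3 - 15x^2 - (1/2)x + 9/2
S_{-2} ∇ f = -120x^4 - 120x^3 - 60x^2 + x + 9/2
[∇, S_{-2}] f = 360x^4 - 360x^3 + 540x^2 - 273x + 111/2

the image equals g(x) = 360x^4 - 360x^3 + 540x^2 - 273x + 111/2


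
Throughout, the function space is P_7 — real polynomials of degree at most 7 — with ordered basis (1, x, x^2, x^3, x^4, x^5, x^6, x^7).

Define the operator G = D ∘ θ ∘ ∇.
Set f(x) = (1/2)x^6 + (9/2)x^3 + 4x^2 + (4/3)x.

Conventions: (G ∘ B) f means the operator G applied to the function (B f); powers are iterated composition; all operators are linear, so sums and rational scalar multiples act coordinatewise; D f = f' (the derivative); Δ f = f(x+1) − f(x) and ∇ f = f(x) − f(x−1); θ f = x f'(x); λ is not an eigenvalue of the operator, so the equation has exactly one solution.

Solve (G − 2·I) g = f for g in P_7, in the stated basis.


g(x) = -(1/4)x^6 - (75/4)x^4 + (111/4)x^3 - 362x^2 + (1195/3)x - 3535/8

write g with unknown coordinates in the stated basis and equate coefficients in (G − 2·I) g = f
solving from the highest basis element down gives g = -(1/4)x^6 - (75/4)x^4 + (111/4)x^3 - 362x^2 + (1195/3)x - 3535/8
check: G g = -(75/2)x^4 + 60x^3 - 720x^2 + 798x - 3535/4
so G g − 2·g = (1/2)x^6 + (9/2)x^3 + 4x^2 + (4/3)x = f ✓


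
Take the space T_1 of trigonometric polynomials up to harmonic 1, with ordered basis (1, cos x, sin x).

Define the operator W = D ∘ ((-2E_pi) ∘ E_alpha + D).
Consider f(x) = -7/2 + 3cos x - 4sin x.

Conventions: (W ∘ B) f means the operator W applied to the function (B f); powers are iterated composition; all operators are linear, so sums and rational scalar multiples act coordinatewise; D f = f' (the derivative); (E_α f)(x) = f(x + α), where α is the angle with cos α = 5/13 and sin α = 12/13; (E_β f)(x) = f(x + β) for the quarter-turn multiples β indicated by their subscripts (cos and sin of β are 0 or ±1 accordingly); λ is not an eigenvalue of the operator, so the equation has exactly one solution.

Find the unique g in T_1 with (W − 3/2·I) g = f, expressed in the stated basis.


write g with unknown coordinates in the stated basis and equate coefficients in (W − 3/2·I) g = f
solving from the highest basis element down gives g = 7/3 - (518/1013)cos x + (1024/1013)sin x
check: W g = (2262/1013)cos x - (2516/1013)sin x
so W g − 3/2·g = -7/2 + 3cos x - 4sin x = f ✓

g(x) = 7/3 - (518/1013)cos x + (1024/1013)sin x


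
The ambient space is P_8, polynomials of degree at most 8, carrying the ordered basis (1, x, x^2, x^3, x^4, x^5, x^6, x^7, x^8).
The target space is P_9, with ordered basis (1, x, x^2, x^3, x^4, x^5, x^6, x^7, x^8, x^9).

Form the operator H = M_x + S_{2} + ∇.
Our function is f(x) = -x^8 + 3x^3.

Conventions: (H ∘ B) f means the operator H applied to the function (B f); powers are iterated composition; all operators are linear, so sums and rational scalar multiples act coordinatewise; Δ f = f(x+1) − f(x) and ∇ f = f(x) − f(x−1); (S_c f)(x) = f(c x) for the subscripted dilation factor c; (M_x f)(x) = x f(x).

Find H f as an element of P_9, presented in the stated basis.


M_x f = -x^9 + 3x^4
S_{2} f = -256x^8 + 24x^3
∇ f = -8x^7 + 28x^6 - 56x^5 + 70x^4 - 56x^3 + 37x^2 - 17x + 4
(M_x + S_{2} + ∇) f = -x^9 - 256x^8 - 8x^7 + 28x^6 - 56x^5 + 73x^4 - 32x^3 + 37x^2 - 17x + 4

the result is g(x) = -x^9 - 256x^8 - 8x^7 + 28x^6 - 56x^5 + 73x^4 - 32x^3 + 37x^2 - 17x + 4


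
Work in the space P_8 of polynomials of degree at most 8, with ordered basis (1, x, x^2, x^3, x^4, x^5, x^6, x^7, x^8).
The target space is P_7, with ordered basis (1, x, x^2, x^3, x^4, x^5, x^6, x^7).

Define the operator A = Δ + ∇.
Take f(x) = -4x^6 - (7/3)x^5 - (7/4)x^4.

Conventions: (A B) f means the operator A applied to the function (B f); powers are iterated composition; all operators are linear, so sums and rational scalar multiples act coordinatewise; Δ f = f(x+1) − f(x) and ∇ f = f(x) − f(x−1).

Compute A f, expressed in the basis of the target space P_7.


Δ f = -24x^5 - (215/3)x^4 - (331/3)x^3 - (563/6)x^2 - (128/3)x - 97/12
∇ f = -24x^5 + (145/3)x^4 - (191/3)x^3 + (283/6)x^2 - (58/3)x + 41/12
(Δ + ∇) f = -48x^5 - (70/3)x^4 - 174x^3 - (140/3)x^2 - 62x - 14/3

the result is g(x) = -48x^5 - (70/3)x^4 - 174x^3 - (140/3)x^2 - 62x - 14/3


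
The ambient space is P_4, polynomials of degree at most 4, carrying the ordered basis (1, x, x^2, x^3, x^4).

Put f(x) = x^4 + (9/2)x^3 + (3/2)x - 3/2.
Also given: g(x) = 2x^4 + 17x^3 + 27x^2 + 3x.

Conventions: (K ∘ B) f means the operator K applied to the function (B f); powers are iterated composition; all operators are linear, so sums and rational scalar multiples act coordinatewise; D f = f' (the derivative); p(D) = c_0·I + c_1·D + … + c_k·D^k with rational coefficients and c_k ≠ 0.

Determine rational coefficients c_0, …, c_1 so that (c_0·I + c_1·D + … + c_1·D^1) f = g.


D^0 f = x^4 + (9/2)x^3 + (3/2)x - 3/2
D^1 f = 4x^3 + (27/2)x^2 + 3/2
matching coefficients of g against c_0 f + c_1 Df + … from the top degree down determines the c_i
solution: c_0 = 2, c_1 = 2

c_0 = 2, c_1 = 2


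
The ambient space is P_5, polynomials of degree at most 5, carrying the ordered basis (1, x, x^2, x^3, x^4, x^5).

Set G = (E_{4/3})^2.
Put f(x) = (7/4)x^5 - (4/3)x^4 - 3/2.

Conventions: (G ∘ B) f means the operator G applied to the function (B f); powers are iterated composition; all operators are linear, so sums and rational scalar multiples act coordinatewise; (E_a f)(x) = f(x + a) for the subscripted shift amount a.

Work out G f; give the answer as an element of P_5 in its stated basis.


the image equals g(x) = (7/4)x^5 + 22x^4 + (992/9)x^3 + (7424/27)x^2 + (1024/3)x + 81191/486

E_{4/3} f = (7/4)x^5 + (31/3)x^4 + 24x^3 + (736/27)x^2 + (1216/81)x + 269/162
E_{4/3} E_{4/3} f = (7/4)x^5 + 22x^4 + (992/9)x^3 + (7424/27)x^2 + (1024/3)x + 81191/486


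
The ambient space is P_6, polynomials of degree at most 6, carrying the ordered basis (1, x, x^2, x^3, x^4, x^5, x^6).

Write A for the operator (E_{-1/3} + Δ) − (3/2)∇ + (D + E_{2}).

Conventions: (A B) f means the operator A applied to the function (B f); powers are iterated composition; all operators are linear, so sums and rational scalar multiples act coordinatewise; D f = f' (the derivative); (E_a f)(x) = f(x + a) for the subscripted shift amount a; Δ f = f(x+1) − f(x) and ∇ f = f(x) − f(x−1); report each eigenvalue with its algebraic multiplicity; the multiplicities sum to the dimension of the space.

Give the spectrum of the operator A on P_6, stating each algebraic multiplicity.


λ = 2 (multiplicity 7)

image of 1: 2
image of x: 2x + 13/6
image of x^2: 2x^2 + (13/3)x + 119/18
image of x^3: 2x^3 + (13/2)x^2 + (119/6)x + 403/54
image of x^4: 2x^4 + (26/3)x^3 + (119/3)x^2 + (806/27)x + 2999/162
image of x^5: 2x^5 + (65/6)x^4 + (595/9)x^3 + (2015/27)x^2 + (14995/162)x + 15307/486
image of x^6: 2x^6 + 13x^5 + (595/6)x^4 + (4030/27)x^3 + (14995/54)x^2 + (15307/81)x + 96959/1458
the matrix is upper triangular; its diagonal is (2, 2, 2, 2, 2, 2, 2)
for a triangular matrix the eigenvalues are the diagonal entries, with algebraic multiplicity their repetition count


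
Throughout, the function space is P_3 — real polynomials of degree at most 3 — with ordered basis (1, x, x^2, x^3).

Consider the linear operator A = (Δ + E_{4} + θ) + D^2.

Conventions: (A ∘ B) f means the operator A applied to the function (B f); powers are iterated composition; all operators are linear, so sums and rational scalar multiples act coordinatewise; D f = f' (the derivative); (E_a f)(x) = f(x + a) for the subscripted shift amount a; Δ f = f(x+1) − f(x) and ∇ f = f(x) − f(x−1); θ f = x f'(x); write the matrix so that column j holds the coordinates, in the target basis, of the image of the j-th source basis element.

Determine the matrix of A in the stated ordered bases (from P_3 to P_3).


the matrix is [[1, 5, 19, 65]; [0, 2, 10, 57]; [0, 0, 3, 15]; [0, 0, 0, 4]] (rows listed top to bottom)

image of 1: 1
image of x: 2x + 5
image of x^2: 3x^2 + 10x + 19
image of x^3: 4x^3 + 15x^2 + 57x + 65
each image's coordinates form column j of the matrix


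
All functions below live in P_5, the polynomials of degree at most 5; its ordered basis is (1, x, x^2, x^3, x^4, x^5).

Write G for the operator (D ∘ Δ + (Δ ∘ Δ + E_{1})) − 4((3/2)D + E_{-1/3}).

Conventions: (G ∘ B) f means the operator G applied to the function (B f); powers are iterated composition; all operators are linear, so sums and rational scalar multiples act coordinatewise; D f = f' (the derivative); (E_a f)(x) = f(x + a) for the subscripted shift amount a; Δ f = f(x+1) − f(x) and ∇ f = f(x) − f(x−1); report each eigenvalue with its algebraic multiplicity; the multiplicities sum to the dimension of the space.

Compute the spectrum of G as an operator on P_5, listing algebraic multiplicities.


λ = -3 (multiplicity 6)

image of 1: -3
image of x: -3x - 11/3
image of x^2: -3x^2 - (22/3)x + 41/9
image of x^3: -3x^3 - 11x^2 + (41/3)x + 274/27
image of x^4: -3x^4 - (44/3)x^3 + (82/3)x^2 + (1096/27)x + 1535/81
image of x^5: -3x^5 - (55/3)x^4 + (410/9)x^3 + (2740/27)x^2 + (7675/81)x + 8752/243
the matrix is upper triangular; its diagonal is (-3, -3, -3, -3, -3, -3)
for a triangular matrix the eigenvalues are the diagonal entries, with algebraic multiplicity their repetition count


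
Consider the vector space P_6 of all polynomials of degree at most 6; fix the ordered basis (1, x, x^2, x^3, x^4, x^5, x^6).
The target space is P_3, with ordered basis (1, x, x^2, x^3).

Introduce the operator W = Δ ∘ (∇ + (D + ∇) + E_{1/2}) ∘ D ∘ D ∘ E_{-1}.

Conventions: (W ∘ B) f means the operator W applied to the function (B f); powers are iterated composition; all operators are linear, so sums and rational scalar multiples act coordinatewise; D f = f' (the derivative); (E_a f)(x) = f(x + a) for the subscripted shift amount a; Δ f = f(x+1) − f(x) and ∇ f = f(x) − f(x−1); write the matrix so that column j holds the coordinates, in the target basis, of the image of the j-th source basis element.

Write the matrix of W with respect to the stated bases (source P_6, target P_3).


image of 1: 0
image of x: 0
image of x^2: 0
image of x^3: 6
image of x^4: 24x + 72
image of x^5: 60x^2 + 360x - 295
image of x^6: 120x^3 + 1080x^2 - 1770x + 960
each image's coordinates form column j of the matrix

the matrix is [[0, 0, 0, 6, 72, -295, 960]; [0, 0, 0, 0, 24, 360, -1770]; [0, 0, 0, 0, 0, 60, 1080]; [0, 0, 0, 0, 0, 0, 120]] (rows listed top to bottom)


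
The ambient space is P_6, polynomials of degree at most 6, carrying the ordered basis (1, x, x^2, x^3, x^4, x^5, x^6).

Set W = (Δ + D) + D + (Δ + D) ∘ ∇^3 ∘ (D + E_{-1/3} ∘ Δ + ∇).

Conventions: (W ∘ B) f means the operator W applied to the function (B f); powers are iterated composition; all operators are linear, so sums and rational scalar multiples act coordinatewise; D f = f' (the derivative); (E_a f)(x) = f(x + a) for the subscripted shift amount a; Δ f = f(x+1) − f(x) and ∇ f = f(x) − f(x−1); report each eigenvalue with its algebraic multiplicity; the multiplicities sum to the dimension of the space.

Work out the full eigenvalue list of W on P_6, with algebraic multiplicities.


λ = 0 (multiplicity 7)

image of 1: 0
image of x: 3
image of x^2: 6x + 1
image of x^3: 9x^2 + 3x + 1
image of x^4: 12x^3 + 6x^2 + 4x + 1
image of x^5: 15x^4 + 10x^3 + 10x^2 + 5x + 721
image of x^6: 18x^5 + 15x^4 + 20x^3 + 15x^2 + 4326x - 5879
the matrix is upper triangular; its diagonal is (0, 0, 0, 0, 0, 0, 0)
for a triangular matrix the eigenvalues are the diagonal entries, with algebraic multiplicity their repetition count


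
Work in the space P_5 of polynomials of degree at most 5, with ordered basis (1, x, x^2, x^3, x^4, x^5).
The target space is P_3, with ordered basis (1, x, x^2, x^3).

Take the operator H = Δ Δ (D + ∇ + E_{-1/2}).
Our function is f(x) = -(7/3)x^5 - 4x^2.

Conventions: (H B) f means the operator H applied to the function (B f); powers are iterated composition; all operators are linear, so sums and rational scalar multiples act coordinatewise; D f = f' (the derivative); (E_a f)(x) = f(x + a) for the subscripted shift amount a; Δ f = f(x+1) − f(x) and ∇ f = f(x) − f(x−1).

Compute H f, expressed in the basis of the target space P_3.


g(x) = -(140/3)x^3 - 350x^2 - (1435/3)x - 1553/6

D f = -(35/3)x^4 - 8x
∇ f = -(35/3)x^4 + (70/3)x^3 - (70/3)x^2 + (11/3)x + 5/3
E_{-1/2} f = -(7/3)x^5 + (35/6)x^4 - (35/6)x^3 - (13/12)x^2 + (157/48)x - 89/96
(D + ∇ + E_{-1/2}) f = -(7/3)x^5 - (35/2)x^4 + (35/2)x^3 - (293/12)x^2 - (17/16)x + 71/96
Δ (D + ∇ + E_{-1/2}) f = -(35/3)x^4 - (280/3)x^3 - (455/6)x^2 - 78x - 445/16
Δ Δ (D + ∇ + E_{-1/2}) f = -(140/3)x^3 - 350x^2 - (1435/3)x - 1553/6


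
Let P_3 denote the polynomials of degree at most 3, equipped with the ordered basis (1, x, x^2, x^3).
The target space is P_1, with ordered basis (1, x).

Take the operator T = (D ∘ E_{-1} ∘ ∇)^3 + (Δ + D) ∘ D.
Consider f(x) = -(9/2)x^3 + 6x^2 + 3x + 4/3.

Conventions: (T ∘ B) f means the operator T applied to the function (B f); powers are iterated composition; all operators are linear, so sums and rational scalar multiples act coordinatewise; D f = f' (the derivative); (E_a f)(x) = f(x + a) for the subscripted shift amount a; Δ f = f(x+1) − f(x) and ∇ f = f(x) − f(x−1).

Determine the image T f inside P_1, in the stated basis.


g(x) = -54x + 21/2

∇ f = -(27/2)x^2 + (51/2)x - 15/2
E_{-1} ∇ f = -(27/2)x^2 + (105/2)x - 93/2
D E_{-1} ∇ f = -27x + 105/2
∇ (D ∘ E_{-1} ∘ ∇) f = -27
E_{-1} ∇ (D ∘ E_{-1} ∘ ∇) f = -27
D E_{-1} ∇ (D ∘ E_{-1} ∘ ∇) f = 0
∇ (D ∘ E_{-1} ∘ ∇) (D ∘ E_{-1} ∘ ∇) f = 0
E_{-1} ∇ (D ∘ E_{-1} ∘ ∇) (D ∘ E_{-1} ∘ ∇) f = 0
D E_{-1} ∇ (D ∘ E_{-1} ∘ ∇) (D ∘ E_{-1} ∘ ∇) f = 0
D f = -(27/2)x^2 + 12x + 3
Δ D f = -27x - 3/2
D D f = -27x + 12
(Δ + D) D f = -54x + 21/2
((D ∘ E_{-1} ∘ ∇)^3 + (Δ + D) ∘ D) f = -54x + 21/2


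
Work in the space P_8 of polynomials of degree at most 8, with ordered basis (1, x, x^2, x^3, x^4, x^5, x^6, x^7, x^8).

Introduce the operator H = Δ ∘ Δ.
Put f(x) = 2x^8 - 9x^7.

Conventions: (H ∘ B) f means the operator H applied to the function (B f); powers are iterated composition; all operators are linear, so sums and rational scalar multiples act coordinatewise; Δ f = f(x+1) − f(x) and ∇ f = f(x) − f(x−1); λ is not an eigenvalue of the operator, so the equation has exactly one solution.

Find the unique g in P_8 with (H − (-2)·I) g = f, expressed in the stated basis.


write g with unknown coordinates in the stated basis and equate coefficients in (H − (-2)·I) g = f
solving from the highest basis element down gives g = x^8 - (9/2)x^7 - 28x^6 - (147/2)x^5 + (805/2)x^4 + (5355/2)x^3 + (6559/2)x^2 - (14595/2)x - 24005/2
check: H g = 56x^6 + 147x^5 - 805x^4 - 5355x^3 - 6559x^2 + 14595x + 24005
so H g − (-2)·g = 2x^8 - 9x^7 = f ✓

g(x) = x^8 - (9/2)x^7 - 28x^6 - (147/2)x^5 + (805/2)x^4 + (5355/2)x^3 + (6559/2)x^2 - (14595/2)x - 24005/2


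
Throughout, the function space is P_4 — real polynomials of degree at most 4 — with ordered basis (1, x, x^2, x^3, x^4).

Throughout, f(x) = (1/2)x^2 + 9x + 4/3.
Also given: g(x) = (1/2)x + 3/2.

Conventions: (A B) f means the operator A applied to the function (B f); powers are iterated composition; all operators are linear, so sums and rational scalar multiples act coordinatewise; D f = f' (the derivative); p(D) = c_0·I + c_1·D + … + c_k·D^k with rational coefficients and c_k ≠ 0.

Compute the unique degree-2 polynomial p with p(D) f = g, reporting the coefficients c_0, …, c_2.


D^0 f = (1/2)x^2 + 9x + 4/3
D^1 f = x + 9
D^2 f = 1
matching coefficients of g against c_0 f + c_1 Df + … from the top degree down determines the c_i
solution: c_0 = 0, c_1 = 1/2, c_2 = -3

p(D) = (1/2)·D − 3·D^2, i.e. c_0 = 0, c_1 = 1/2, c_2 = -3


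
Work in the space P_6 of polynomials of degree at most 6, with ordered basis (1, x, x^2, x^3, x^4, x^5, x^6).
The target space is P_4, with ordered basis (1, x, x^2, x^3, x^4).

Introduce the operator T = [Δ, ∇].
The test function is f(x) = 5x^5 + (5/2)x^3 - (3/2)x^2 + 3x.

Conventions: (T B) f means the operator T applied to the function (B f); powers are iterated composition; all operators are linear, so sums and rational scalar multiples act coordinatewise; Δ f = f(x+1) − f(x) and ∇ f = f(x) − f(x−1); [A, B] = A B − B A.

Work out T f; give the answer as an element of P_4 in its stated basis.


the result is g(x) = 0

∇ f = 25x^4 - 50x^3 + (115/2)x^2 - (71/2)x + 12
Δ ∇ f = 100x^3 + 65x - 3
Δ f = 25x^4 + 50x^3 + (115/2)x^2 + (59/2)x + 9
∇ Δ f = 100x^3 + 65x - 3
[Δ, ∇] f = 0


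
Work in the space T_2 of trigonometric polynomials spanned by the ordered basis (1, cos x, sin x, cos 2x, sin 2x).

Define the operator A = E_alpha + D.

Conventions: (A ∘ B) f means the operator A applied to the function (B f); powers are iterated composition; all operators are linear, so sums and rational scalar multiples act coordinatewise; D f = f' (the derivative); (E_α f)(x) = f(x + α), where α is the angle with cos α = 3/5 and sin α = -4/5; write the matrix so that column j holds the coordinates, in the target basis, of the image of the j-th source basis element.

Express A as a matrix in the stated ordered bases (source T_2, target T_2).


the matrix is [[1, 0, 0, 0, 0]; [0, 3/5, 1/5, 0, 0]; [0, -1/5, 3/5, 0, 0]; [0, 0, 0, -7/25, 26/25]; [0, 0, 0, -26/25, -7/25]] (rows listed top to bottom)

image of 1: 1
image of cos x: (3/5)cos x - (1/5)sin x
image of sin x: (1/5)cos x + (3/5)sin x
image of cos 2x: -(7/25)cos 2x - (26/25)sin 2x
image of sin 2x: (26/25)cos 2x - (7/25)sin 2x
each image's coordinates form column j of the matrix


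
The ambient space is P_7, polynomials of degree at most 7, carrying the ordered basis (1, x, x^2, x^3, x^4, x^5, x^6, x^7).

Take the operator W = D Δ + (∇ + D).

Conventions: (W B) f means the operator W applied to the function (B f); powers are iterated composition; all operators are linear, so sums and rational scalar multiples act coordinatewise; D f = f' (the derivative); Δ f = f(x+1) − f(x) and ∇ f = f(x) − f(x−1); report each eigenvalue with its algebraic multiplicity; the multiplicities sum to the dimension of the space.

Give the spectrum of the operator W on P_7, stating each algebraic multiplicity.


image of 1: 0
image of x: 2
image of x^2: 4x + 1
image of x^3: 6x^2 + 3x + 4
image of x^4: 8x^3 + 6x^2 + 16x + 3
image of x^5: 10x^4 + 10x^3 + 40x^2 + 15x + 6
image of x^6: 12x^5 + 15x^4 + 80x^3 + 45x^2 + 36x + 5
image of x^7: 14x^6 + 21x^5 + 140x^4 + 105x^3 + 126x^2 + 35x + 8
the matrix is upper triangular; its diagonal is (0, 0, 0, 0, 0, 0, 0, 0)
for a triangular matrix the eigenvalues are the diagonal entries, with algebraic multiplicity their repetition count

λ = 0 (multiplicity 8)


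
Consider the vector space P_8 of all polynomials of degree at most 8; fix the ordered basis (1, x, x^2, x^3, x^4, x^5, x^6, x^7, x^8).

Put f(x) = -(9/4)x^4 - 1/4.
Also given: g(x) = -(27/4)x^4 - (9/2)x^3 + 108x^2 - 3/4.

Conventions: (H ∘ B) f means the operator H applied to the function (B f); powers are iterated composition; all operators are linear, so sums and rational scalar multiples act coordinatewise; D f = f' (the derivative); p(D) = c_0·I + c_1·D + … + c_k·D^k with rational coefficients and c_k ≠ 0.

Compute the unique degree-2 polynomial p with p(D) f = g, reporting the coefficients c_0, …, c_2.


D^0 f = -(9/4)x^4 - 1/4
D^1 f = -9x^3
D^2 f = -27x^2
matching coefficients of g against c_0 f + c_1 Df + … from the top degree down determines the c_i
solution: c_0 = 3, c_1 = 1/2, c_2 = -4

p(D) = 3·I + (1/2)·D − 4·D^2, i.e. c_0 = 3, c_1 = 1/2, c_2 = -4


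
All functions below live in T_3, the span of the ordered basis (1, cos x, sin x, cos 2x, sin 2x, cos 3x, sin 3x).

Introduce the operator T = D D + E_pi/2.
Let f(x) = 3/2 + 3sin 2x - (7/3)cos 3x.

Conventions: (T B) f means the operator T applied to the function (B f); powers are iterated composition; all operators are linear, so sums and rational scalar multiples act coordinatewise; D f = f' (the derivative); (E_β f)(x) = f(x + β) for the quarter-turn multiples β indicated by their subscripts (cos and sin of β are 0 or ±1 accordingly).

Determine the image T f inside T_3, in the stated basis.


the result is g(x) = 3/2 - 15sin 2x + 21cos 3x - (7/3)sin 3x

D f = 6cos 2x + 7sin 3x
D D f = -12sin 2x + 21cos 3x
E_pi/2 f = 3/2 - 3sin 2x - (7/3)sin 3x
(D D + E_pi/2) f = 3/2 - 15sin 2x + 21cos 3x - (7/3)sin 3x


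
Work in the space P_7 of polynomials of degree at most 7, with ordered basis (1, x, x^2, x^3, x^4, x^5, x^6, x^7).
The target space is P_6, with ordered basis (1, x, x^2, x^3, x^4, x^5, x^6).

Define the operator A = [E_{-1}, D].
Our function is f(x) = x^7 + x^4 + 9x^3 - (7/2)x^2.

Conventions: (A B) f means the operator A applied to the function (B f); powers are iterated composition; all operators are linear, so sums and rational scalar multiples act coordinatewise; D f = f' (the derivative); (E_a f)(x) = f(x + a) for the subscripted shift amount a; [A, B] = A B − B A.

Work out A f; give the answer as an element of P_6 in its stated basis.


D f = 7x^6 + 4x^3 + 27x^2 - 7x
E_{-1} D f = 7x^6 - 42x^5 + 105x^4 - 136x^3 + 120x^2 - 91x + 37
E_{-1} f = x^7 - 7x^6 + 21x^5 - 34x^4 + 40x^3 - (91/2)x^2 + 37x - 25/2
D E_{-1} f = 7x^6 - 42x^5 + 105x^4 - 136x^3 + 120x^2 - 91x + 37
[E_{-1}, D] f = 0

the image equals g(x) = 0


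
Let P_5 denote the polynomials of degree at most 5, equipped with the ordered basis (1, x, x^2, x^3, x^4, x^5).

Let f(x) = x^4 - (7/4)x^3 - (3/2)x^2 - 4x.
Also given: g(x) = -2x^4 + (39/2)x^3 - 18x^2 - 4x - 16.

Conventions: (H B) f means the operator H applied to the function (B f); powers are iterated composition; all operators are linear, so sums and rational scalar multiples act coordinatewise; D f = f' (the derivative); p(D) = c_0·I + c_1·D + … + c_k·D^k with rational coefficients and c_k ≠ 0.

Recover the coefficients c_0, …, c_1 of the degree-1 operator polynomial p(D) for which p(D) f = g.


p(D) = -2·I + 4·D, i.e. c_0 = -2, c_1 = 4

D^0 f = x^4 - (7/4)x^3 - (3/2)x^2 - 4x
D^1 f = 4x^3 - (21/4)x^2 - 3x - 4
matching coefficients of g against c_0 f + c_1 Df + … from the top degree down determines the c_i
solution: c_0 = -2, c_1 = 4


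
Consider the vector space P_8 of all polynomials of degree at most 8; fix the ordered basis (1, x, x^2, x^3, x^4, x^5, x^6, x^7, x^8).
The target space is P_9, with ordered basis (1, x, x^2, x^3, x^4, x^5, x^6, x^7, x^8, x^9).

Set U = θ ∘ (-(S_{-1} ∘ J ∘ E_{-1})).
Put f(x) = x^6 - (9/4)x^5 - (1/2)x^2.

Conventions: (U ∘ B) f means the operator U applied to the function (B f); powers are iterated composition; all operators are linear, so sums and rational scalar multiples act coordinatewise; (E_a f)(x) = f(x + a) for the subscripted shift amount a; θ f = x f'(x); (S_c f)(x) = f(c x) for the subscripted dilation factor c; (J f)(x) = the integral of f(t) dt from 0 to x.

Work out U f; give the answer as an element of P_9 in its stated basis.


g(x) = x^7 + (33/4)x^6 + (105/4)x^5 + (85/2)x^4 + 37x^3 + (65/4)x^2 + (11/4)x

E_{-1} f = x^6 - (33/4)x^5 + (105/4)x^4 - (85/2)x^3 + 37x^2 - (65/4)x + 11/4
J E_{-1} f = (1/7)x^7 - (11/8)x^6 + (21/4)x^5 - (85/8)x^4 + (37/3)x^3 - (65/8)x^2 + (11/4)x
S_{-1} J E_{-1} f = -(1/7)x^7 - (11/8)x^6 - (21/4)x^5 - (85/8)x^4 - (37/3)x^3 - (65/8)x^2 - (11/4)x
(-(S_{-1} ∘ J ∘ E_{-1})) f = (1/7)x^7 + (11/8)x^6 + (21/4)x^5 + (85/8)x^4 + (37/3)x^3 + (65/8)x^2 + (11/4)x
θ (-(S_{-1} ∘ J ∘ E_{-1})) f = x^7 + (33/4)x^6 + (105/4)x^5 + (85/2)x^4 + 37x^3 + (65/4)x^2 + (11/4)x
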